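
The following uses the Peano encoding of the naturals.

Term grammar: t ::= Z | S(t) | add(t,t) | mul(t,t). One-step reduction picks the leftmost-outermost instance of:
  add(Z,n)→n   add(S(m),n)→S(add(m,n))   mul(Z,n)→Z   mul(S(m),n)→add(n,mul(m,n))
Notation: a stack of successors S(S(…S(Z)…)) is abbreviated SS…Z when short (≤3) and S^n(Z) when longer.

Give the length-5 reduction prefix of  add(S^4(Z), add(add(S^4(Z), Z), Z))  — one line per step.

Answer: after 5 steps: S(S(S(S(add(add(S^4(Z), Z), Z)))))

Working:
  start: add(S^4(Z), add(add(S^4(Z), Z), Z))
  [1] S(add(SSSZ, add(add(S^4(Z), Z), Z)))
  [2] S(S(add(SSZ, add(add(S^4(Z), Z), Z))))
  [3] S(S(S(add(SZ, add(add(S^4(Z), Z), Z)))))
  [4] S(S(S(S(add(Z, add(add(S^4(Z), Z), Z))))))
  [5] S(S(S(S(add(add(S^4(Z), Z), Z)))))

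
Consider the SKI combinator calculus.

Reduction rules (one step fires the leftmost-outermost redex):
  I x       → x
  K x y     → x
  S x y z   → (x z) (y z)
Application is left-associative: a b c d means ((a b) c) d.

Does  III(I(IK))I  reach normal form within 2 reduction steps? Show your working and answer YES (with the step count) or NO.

  start: III(I(IK))I
  →1  II(I(IK))I
  →2  I(I(IK))I

Answer: NO — after 2 steps the term is I(I(IK))I, not yet normal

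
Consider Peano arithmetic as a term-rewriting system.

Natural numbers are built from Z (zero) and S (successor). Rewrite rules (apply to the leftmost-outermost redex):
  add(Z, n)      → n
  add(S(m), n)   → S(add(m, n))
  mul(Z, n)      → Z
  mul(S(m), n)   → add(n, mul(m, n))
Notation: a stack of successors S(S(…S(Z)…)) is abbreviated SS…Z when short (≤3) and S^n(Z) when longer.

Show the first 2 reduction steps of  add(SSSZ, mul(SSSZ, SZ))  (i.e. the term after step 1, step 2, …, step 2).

Answer: after 2 steps: S(S(add(SZ, mul(SSSZ, SZ))))

Reduction:
  start: add(SSSZ, mul(SSSZ, SZ))
  step 1: S(add(SSZ, mul(SSSZ, SZ)))
  step 2: S(S(add(SZ, mul(SSSZ, SZ))))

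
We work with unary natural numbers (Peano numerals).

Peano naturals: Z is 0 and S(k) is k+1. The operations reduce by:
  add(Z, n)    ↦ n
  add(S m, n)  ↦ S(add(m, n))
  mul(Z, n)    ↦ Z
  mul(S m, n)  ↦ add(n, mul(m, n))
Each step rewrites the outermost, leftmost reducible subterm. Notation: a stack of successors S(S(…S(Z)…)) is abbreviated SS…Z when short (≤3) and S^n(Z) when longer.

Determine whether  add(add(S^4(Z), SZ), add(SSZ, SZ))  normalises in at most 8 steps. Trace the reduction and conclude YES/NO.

  start: add(add(S^4(Z), SZ), add(SSZ, SZ))
  [1] add(S(add(SSSZ, SZ)), add(SSZ, SZ))
  [2] S(add(add(SSSZ, SZ), add(SSZ, SZ)))
  [3] S(add(S(add(SSZ, SZ)), add(SSZ, SZ)))
  [4] S(S(add(add(SSZ, SZ), add(SSZ, SZ))))
  [5] S(S(add(S(add(SZ, SZ)), add(SSZ, SZ))))
  [6] S(S(S(add(add(SZ, SZ), add(SSZ, SZ)))))
  [7] S(S(S(add(S(add(Z, SZ)), add(SSZ, SZ)))))
  [8] S(S(S(S(add(add(Z, SZ), add(SSZ, SZ))))))

Answer: NO — after 8 steps the term is S(S(S(S(add(add(Z, SZ), add(SSZ, SZ)))))), not yet normal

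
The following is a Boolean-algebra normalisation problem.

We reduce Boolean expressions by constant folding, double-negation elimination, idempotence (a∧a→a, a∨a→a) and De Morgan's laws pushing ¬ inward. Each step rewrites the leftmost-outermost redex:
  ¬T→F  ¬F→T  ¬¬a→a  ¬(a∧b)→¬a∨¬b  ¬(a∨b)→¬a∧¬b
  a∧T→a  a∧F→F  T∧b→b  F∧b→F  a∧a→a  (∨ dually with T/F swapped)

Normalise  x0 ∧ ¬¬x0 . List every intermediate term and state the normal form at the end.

Answer: normal form = x0  (in 2 steps)

Working:
  start: x0 ∧ ¬¬x0
  [1] x0 ∧ x0
  [2] x0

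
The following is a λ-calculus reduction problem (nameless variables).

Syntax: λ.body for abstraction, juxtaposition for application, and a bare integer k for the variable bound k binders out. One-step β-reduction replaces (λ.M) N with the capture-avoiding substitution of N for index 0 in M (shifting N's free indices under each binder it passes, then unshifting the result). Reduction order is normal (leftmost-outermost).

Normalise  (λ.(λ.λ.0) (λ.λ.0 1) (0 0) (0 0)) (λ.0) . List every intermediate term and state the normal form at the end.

Answer: normal form = λ.0  (in 6 steps)

Working:
  start: (λ.(λ.λ.0) (λ.λ.0 1) (0 0) (0 0)) (λ.0)
  [1] (λ.λ.0) (λ.λ.0 1) ((λ.0) (λ.0)) ((λ.0) (λ.0))
  [2] (λ.0) ((λ.0) (λ.0)) ((λ.0) (λ.0))
  [3] (λ.0) (λ.0) ((λ.0) (λ.0))
  [4] (λ.0) ((λ.0) (λ.0))
  [5] (λ.0) (λ.0)
  [6] λ.0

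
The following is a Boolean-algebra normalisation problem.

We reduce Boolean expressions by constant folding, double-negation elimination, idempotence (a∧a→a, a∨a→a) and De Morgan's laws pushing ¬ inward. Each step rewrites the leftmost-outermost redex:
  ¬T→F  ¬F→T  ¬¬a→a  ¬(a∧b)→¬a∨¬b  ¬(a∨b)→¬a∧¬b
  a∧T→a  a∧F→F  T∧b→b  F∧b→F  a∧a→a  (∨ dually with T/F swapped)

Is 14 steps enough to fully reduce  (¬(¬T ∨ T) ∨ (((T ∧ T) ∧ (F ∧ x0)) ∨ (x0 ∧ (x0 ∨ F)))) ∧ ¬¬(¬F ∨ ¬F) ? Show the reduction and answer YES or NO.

  start: (¬(¬T ∨ T) ∨ (((T ∧ T) ∧ (F ∧ x0)) ∨ (x0 ∧ (x0 ∨ F)))) ∧ ¬¬(¬F ∨ ¬F)
  →1  ((¬¬T ∧ ¬T) ∨ (((T ∧ T) ∧ (F ∧ x0)) ∨ (x0 ∧ (x0 ∨ F)))) ∧ ¬¬(¬F ∨ ¬F)
  →2  ((T ∧ ¬T) ∨ (((T ∧ T) ∧ (F ∧ x0)) ∨ (x0 ∧ (x0 ∨ F)))) ∧ ¬¬(¬F ∨ ¬F)
  →3  (¬T ∨ (((T ∧ T) ∧ (F ∧ x0)) ∨ (x0 ∧ (x0 ∨ F)))) ∧ ¬¬(¬F ∨ ¬F)
  →4  (F ∨ (((T ∧ T) ∧ (F ∧ x0)) ∨ (x0 ∧ (x0 ∨ F)))) ∧ ¬¬(¬F ∨ ¬F)
  →5  (((T ∧ T) ∧ (F ∧ x0)) ∨ (x0 ∧ (x0 ∨ F))) ∧ ¬¬(¬F ∨ ¬F)
  →6  ((T ∧ (F ∧ x0)) ∨ (x0 ∧ (x0 ∨ F))) ∧ ¬¬(¬F ∨ ¬F)
  →7  ((F ∧ x0) ∨ (x0 ∧ (x0 ∨ F))) ∧ ¬¬(¬F ∨ ¬F)
  →8  (F ∨ (x0 ∧ (x0 ∨ F))) ∧ ¬¬(¬F ∨ ¬F)
  →9  (x0 ∧ (x0 ∨ F)) ∧ ¬¬(¬F ∨ ¬F)
  →10  (x0 ∧ x0) ∧ ¬¬(¬F ∨ ¬F)
  →11  x0 ∧ ¬¬(¬F ∨ ¬F)
  →12  x0 ∧ (¬F ∨ ¬F)
  →13  x0 ∧ ¬F
  →14  x0 ∧ T

Answer: NO — after 14 steps the term is x0 ∧ T, not yet normal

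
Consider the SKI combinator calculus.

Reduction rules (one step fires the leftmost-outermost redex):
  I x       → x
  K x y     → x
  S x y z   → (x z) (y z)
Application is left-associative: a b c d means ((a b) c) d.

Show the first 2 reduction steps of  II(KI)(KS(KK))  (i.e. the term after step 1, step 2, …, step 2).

  start: II(KI)(KS(KK))
  [1] I(KI)(KS(KK))
  [2] KI(KS(KK))

Answer: after 2 steps: KI(KS(KK))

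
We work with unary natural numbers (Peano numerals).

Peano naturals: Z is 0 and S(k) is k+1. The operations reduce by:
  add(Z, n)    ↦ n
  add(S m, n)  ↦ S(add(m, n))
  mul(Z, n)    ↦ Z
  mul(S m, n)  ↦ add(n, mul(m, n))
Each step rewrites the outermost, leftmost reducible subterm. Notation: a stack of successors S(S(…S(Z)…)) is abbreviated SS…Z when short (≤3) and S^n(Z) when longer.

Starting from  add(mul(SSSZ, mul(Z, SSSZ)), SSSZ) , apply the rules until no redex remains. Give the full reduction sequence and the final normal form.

Answer: normal form = SSSZ  (in 11 steps)

Working:
  start: add(mul(SSSZ, mul(Z, SSSZ)), SSSZ)
  step 1: add(add(mul(Z, SSSZ), mul(SSZ, mul(Z, SSSZ))), SSSZ)
  step 2: add(add(Z, mul(SSZ, mul(Z, SSSZ))), SSSZ)
  step 3: add(mul(SSZ, mul(Z, SSSZ)), SSSZ)
  step 4: add(add(mul(Z, SSSZ), mul(SZ, mul(Z, SSSZ))), SSSZ)
  step 5: add(add(Z, mul(SZ, mul(Z, SSSZ))), SSSZ)
  step 6: add(mul(SZ, mul(Z, SSSZ)), SSSZ)
  step 7: add(add(mul(Z, SSSZ), mul(Z, mul(Z, SSSZ))), SSSZ)
  step 8: add(add(Z, mul(Z, mul(Z, SSSZ))), SSSZ)
  step 9: add(mul(Z, mul(Z, SSSZ)), SSSZ)
  step 10: add(Z, SSSZ)
  step 11: SSSZ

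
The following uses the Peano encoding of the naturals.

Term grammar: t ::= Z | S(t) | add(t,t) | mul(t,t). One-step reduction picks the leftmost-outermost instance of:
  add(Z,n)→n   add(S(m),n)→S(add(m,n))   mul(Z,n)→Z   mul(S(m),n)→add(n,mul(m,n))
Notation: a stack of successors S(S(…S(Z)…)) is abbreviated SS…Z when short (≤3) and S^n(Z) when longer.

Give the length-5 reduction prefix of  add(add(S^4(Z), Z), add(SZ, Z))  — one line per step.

  start: add(add(S^4(Z), Z), add(SZ, Z))
  [1] add(S(add(SSSZ, Z)), add(SZ, Z))
  [2] S(add(add(SSSZ, Z), add(SZ, Z)))
  [3] S(add(S(add(SSZ, Z)), add(SZ, Z)))
  [4] S(S(add(add(SSZ, Z), add(SZ, Z))))
  [5] S(S(add(S(add(SZ, Z)), add(SZ, Z))))

Answer: after 5 steps: S(S(add(S(add(SZ, Z)), add(SZ, Z))))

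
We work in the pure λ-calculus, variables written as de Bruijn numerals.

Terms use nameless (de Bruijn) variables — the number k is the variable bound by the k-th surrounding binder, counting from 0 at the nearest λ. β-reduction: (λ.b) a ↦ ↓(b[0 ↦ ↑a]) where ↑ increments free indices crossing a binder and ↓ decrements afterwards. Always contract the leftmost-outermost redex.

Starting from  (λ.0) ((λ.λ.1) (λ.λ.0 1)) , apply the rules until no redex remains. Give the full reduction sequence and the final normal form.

Answer: normal form = λ.λ.λ.0 1  (in 2 steps)

Reduction:
  start: (λ.0) ((λ.λ.1) (λ.λ.0 1))
  →1  (λ.λ.1) (λ.λ.0 1)
  →2  λ.λ.λ.0 1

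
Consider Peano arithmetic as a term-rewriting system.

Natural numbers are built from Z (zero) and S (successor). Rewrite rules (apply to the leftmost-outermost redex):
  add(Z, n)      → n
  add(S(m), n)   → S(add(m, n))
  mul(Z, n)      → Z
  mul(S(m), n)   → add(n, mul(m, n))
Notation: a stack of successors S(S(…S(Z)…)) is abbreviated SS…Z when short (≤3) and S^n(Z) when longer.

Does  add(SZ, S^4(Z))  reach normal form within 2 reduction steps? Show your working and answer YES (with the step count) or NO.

  start: add(SZ, S^4(Z))
  →1  S(add(Z, S^4(Z)))
  →2  S^5(Z)

Answer: YES — reaches normal form S^5(Z) in 2 ≤ 2 steps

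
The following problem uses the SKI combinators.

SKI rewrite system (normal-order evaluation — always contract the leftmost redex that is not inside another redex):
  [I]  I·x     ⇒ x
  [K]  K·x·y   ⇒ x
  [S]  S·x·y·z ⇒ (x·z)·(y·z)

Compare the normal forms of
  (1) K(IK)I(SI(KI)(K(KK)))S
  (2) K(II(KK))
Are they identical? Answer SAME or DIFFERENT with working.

Term A:
  start: K(IK)I(SI(KI)(K(KK)))S
  [1] IK(SI(KI)(K(KK)))S
  [2] K(SI(KI)(K(KK)))S
  [3] SI(KI)(K(KK))
  [4] I(K(KK))(KI(K(KK)))
  [5] K(KK)(KI(K(KK)))
  [6] KK

Term B:
  start: K(II(KK))
  [1] K(I(KK))
  [2] K(KK)

Answer: DIFFERENT — A ⇓ KK, B ⇓ K(KK)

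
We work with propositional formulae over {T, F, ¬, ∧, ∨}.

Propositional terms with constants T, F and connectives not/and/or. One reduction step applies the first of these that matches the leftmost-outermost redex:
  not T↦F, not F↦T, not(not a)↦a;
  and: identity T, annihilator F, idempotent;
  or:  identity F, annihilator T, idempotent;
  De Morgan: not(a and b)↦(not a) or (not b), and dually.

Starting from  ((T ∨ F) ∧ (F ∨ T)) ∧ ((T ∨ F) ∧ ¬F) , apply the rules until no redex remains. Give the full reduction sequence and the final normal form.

Answer: normal form = T  (in 7 steps)

Derivation:
  start: ((T ∨ F) ∧ (F ∨ T)) ∧ ((T ∨ F) ∧ ¬F)
  step 1: (T ∧ (F ∨ T)) ∧ ((T ∨ F) ∧ ¬F)
  step 2: (F ∨ T) ∧ ((T ∨ F) ∧ ¬F)
  step 3: T ∧ ((T ∨ F) ∧ ¬F)
  step 4: (T ∨ F) ∧ ¬F
  step 5: T ∧ ¬F
  step 6: ¬F
  step 7: T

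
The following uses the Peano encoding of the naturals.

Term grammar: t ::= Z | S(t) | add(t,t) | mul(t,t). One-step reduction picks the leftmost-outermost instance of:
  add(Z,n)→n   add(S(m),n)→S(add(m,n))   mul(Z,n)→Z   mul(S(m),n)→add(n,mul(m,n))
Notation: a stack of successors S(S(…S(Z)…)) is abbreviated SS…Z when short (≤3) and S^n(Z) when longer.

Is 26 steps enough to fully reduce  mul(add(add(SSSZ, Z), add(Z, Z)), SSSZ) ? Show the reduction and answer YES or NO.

Answer: YES — reaches normal form S^9(Z) in 25 ≤ 26 steps

Working:
  start: mul(add(add(SSSZ, Z), add(Z, Z)), SSSZ)
  [1] mul(add(S(add(SSZ, Z)), add(Z, Z)), SSSZ)
  [2] mul(S(add(add(SSZ, Z), add(Z, Z))), SSSZ)
  [3] add(SSSZ, mul(add(add(SSZ, Z), add(Z, Z)), SSSZ))
  [4] S(add(SSZ, mul(add(add(SSZ, Z), add(Z, Z)), SSSZ)))
  [5] S(S(add(SZ, mul(add(add(SSZ, Z), add(Z, Z)), SSSZ))))
  [6] S(S(S(add(Z, mul(add(add(SSZ, Z), add(Z, Z)), SSSZ)))))
  [7] S(S(S(mul(add(add(SSZ, Z), add(Z, Z)), SSSZ))))
  [8] S(S(S(mul(add(S(add(SZ, Z)), add(Z, Z)), SSSZ))))
  [9] S(S(S(mul(S(add(add(SZ, Z), add(Z, Z))), SSSZ))))
  [10] S(S(S(add(SSSZ, mul(add(add(SZ, Z), add(Z, Z)), SSSZ)))))
  [11] S(S(S(S(add(SSZ, mul(add(add(SZ, Z), add(Z, Z)), SSSZ))))))
  [12] S(S(S(S(S(add(SZ, mul(add(add(SZ, Z), add(Z, Z)), SSSZ)))))))
  [13] S(S(S(S(S(S(add(Z, mul(add(add(SZ, Z), add(Z, Z)), SSSZ))))))))
  [14] S(S(S(S(S(S(mul(add(add(SZ, Z), add(Z, Z)), SSSZ)))))))
  [15] S(S(S(S(S(S(mul(add(S(add(Z, Z)), add(Z, Z)), SSSZ)))))))
  [16] S(S(S(S(S(S(mul(S(add(add(Z, Z), add(Z, Z))), SSSZ)))))))
  [17] S(S(S(S(S(S(add(SSSZ, mul(add(add(Z, Z), add(Z, Z)), SSSZ))))))))
  [18] S(S(S(S(S(S(S(add(SSZ, mul(add(add(Z, Z), add(Z, Z)), SSSZ)))))))))
  [19] S(S(S(S(S(S(S(S(add(SZ, mul(add(add(Z, Z), add(Z, Z)), SSSZ))))))))))
  [20] S(S(S(S(S(S(S(S(S(add(Z, mul(add(add(Z, Z), add(Z, Z)), SSSZ)))))))))))
  [21] S(S(S(S(S(S(S(S(S(mul(add(add(Z, Z), add(Z, Z)), SSSZ))))))))))
  [22] S(S(S(S(S(S(S(S(S(mul(add(Z, add(Z, Z)), SSSZ))))))))))
  [23] S(S(S(S(S(S(S(S(S(mul(add(Z, Z), SSSZ))))))))))
  [24] S(S(S(S(S(S(S(S(S(mul(Z, SSSZ))))))))))
  [25] S^9(Z)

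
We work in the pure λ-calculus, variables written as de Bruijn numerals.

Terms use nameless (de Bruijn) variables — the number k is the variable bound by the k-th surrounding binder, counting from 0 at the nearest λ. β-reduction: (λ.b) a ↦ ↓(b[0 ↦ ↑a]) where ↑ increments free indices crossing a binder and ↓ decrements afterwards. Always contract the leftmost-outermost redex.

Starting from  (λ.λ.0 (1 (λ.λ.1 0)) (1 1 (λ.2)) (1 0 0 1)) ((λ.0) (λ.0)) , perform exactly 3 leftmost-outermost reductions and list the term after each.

  start: (λ.λ.0 (1 (λ.λ.1 0)) (1 1 (λ.2)) (1 0 0 1)) ((λ.0) (λ.0))
  step 1: λ.0 ((λ.0) (λ.0) (λ.λ.1 0)) ((λ.0) (λ.0) ((λ.0) (λ.0)) (λ.(λ.0) (λ.0))) ((λ.0) (λ.0) 0 0 ((λ.0) (λ.0)))
  step 2: λ.0 ((λ.0) (λ.λ.1 0)) ((λ.0) (λ.0) ((λ.0) (λ.0)) (λ.(λ.0) (λ.0))) ((λ.0) (λ.0) 0 0 ((λ.0) (λ.0)))
  step 3: λ.0 (λ.λ.1 0) ((λ.0) (λ.0) ((λ.0) (λ.0)) (λ.(λ.0) (λ.0))) ((λ.0) (λ.0) 0 0 ((λ.0) (λ.0)))

Answer: after 3 steps: λ.0 (λ.λ.1 0) ((λ.0) (λ.0) ((λ.0) (λ.0)) (λ.(λ.0) (λ.0))) ((λ.0) (λ.0) 0 0 ((λ.0) (λ.0)))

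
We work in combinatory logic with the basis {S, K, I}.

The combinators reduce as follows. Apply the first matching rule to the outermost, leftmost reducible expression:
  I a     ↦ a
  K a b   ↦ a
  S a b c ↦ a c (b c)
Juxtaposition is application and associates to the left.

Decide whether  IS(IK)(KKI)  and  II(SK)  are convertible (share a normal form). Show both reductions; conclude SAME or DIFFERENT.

Term A:
  start: IS(IK)(KKI)
  [1] S(IK)(KKI)
  [2] SK(KKI)
  [3] SKK

Term B:
  start: II(SK)
  [1] I(SK)
  [2] SK

Answer: DIFFERENT — A ⇓ SKK, B ⇓ SK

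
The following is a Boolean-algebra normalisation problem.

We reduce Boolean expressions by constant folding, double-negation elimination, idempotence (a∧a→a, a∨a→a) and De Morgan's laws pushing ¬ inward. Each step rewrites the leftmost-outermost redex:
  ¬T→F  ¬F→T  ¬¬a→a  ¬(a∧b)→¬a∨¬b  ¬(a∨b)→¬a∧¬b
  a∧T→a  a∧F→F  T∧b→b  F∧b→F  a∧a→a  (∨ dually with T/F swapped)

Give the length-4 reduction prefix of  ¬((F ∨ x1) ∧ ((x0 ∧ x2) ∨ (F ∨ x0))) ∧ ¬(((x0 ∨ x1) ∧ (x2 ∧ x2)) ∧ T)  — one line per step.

  start: ¬((F ∨ x1) ∧ ((x0 ∧ x2) ∨ (F ∨ x0))) ∧ ¬(((x0 ∨ x1) ∧ (x2 ∧ x2)) ∧ T)
  →1  (¬(F ∨ x1) ∨ ¬((x0 ∧ x2) ∨ (F ∨ x0))) ∧ ¬(((x0 ∨ x1) ∧ (x2 ∧ x2)) ∧ T)
  →2  ((¬F ∧ ¬x1) ∨ ¬((x0 ∧ x2) ∨ (F ∨ x0))) ∧ ¬(((x0 ∨ x1) ∧ (x2 ∧ x2)) ∧ T)
  →3  ((T ∧ ¬x1) ∨ ¬((x0 ∧ x2) ∨ (F ∨ x0))) ∧ ¬(((x0 ∨ x1) ∧ (x2 ∧ x2)) ∧ T)
  →4  (¬x1 ∨ ¬((x0 ∧ x2) ∨ (F ∨ x0))) ∧ ¬(((x0 ∨ x1) ∧ (x2 ∧ x2)) ∧ T)

Answer: after 4 steps: (¬x1 ∨ ¬((x0 ∧ x2) ∨ (F ∨ x0))) ∧ ¬(((x0 ∨ x1) ∧ (x2 ∧ x2)) ∧ T)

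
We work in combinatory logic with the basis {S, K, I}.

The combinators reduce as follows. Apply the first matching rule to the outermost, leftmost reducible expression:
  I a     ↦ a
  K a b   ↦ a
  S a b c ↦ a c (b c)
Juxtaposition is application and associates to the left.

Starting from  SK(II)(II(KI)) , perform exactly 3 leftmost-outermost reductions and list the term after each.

  start: SK(II)(II(KI))
  →1  K(II(KI))(II(II(KI)))
  →2  II(KI)
  →3  I(KI)

Answer: after 3 steps: I(KI)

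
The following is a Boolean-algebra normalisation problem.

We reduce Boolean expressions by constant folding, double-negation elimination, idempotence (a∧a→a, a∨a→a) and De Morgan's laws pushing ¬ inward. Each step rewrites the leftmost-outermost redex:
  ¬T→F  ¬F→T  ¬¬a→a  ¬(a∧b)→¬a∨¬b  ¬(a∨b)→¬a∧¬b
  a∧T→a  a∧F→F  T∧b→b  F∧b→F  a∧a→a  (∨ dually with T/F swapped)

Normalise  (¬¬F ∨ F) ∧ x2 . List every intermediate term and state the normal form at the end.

Answer: normal form = F  (in 3 steps)

Working:
  start: (¬¬F ∨ F) ∧ x2
  step 1: ¬¬F ∧ x2
  step 2: F ∧ x2
  step 3: F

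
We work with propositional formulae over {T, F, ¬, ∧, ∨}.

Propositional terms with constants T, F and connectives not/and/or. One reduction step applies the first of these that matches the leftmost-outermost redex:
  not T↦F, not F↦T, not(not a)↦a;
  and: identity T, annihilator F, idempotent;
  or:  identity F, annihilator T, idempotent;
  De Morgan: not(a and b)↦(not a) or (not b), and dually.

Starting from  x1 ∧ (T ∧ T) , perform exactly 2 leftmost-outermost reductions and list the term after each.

  start: x1 ∧ (T ∧ T)
  step 1: x1 ∧ T
  step 2: x1

Answer: after 2 steps: x1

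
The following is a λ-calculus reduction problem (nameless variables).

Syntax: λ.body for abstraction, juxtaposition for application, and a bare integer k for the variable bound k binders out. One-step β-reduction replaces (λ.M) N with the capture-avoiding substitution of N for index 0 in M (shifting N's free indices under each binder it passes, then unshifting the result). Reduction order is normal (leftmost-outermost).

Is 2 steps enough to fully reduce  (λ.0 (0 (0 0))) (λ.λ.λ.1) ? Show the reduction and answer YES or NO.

  start: (λ.0 (0 (0 0))) (λ.λ.λ.1)
  [1] (λ.λ.λ.1) ((λ.λ.λ.1) ((λ.λ.λ.1) (λ.λ.λ.1)))
  [2] λ.λ.1

Answer: YES — reaches normal form λ.λ.1 in 2 ≤ 2 steps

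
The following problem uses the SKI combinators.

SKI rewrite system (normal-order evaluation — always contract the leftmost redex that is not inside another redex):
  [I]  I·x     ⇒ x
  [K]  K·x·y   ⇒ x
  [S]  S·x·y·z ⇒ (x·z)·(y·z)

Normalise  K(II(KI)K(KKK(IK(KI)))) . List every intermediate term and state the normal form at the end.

  start: K(II(KI)K(KKK(IK(KI))))
  [1] K(I(KI)K(KKK(IK(KI))))
  [2] K(KIK(KKK(IK(KI))))
  [3] K(I(KKK(IK(KI))))
  [4] K(KKK(IK(KI)))
  [5] K(K(IK(KI)))
  [6] K(K(K(KI)))

Answer: normal form = K(K(K(KI)))  (in 6 steps)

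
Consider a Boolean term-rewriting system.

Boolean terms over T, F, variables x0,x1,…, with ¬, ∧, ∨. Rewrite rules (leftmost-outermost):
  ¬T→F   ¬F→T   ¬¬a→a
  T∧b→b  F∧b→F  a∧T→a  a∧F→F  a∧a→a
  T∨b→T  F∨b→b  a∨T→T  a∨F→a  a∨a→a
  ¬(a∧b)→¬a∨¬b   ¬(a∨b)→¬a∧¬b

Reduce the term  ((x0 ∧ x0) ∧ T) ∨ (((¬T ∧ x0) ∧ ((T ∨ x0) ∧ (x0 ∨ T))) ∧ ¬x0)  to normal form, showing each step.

Answer: normal form = x0  (in 7 steps)

Reduction:
  start: ((x0 ∧ x0) ∧ T) ∨ (((¬T ∧ x0) ∧ ((T ∨ x0) ∧ (x0 ∨ T))) ∧ ¬x0)
  →1  (x0 ∧ x0) ∨ (((¬T ∧ x0) ∧ ((T ∨ x0) ∧ (x0 ∨ T))) ∧ ¬x0)
  →2  x0 ∨ (((¬T ∧ x0) ∧ ((T ∨ x0) ∧ (x0 ∨ T))) ∧ ¬x0)
  →3  x0 ∨ (((F ∧ x0) ∧ ((T ∨ x0) ∧ (x0 ∨ T))) ∧ ¬x0)
  →4  x0 ∨ ((F ∧ ((T ∨ x0) ∧ (x0 ∨ T))) ∧ ¬x0)
  →5  x0 ∨ (F ∧ ¬x0)
  →6  x0 ∨ F
  →7  x0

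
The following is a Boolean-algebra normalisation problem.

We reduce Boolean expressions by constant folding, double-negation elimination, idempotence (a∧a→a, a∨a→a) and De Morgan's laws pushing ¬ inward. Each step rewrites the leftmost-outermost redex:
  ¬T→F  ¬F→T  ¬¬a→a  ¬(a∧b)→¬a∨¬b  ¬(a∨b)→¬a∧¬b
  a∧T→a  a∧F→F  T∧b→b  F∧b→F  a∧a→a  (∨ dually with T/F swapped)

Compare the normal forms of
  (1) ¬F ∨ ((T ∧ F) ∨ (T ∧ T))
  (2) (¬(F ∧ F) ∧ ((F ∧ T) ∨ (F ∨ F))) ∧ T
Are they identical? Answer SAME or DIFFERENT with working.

Term A:
  start: ¬F ∨ ((T ∧ F) ∨ (T ∧ T))
  →1  T ∨ ((T ∧ F) ∨ (T ∧ T))
  →2  T

Term B:
  start: (¬(F ∧ F) ∧ ((F ∧ T) ∨ (F ∨ F))) ∧ T
  →1  ¬(F ∧ F) ∧ ((F ∧ T) ∨ (F ∨ F))
  →2  (¬F ∨ ¬F) ∧ ((F ∧ T) ∨ (F ∨ F))
  →3  ¬F ∧ ((F ∧ T) ∨ (F ∨ F))
  →4  T ∧ ((F ∧ T) ∨ (F ∨ F))
  →5  (F ∧ T) ∨ (F ∨ F)
  →6  F ∨ (F ∨ F)
  →7  F ∨ F
  →8  F

Answer: DIFFERENT — A ⇓ T, B ⇓ F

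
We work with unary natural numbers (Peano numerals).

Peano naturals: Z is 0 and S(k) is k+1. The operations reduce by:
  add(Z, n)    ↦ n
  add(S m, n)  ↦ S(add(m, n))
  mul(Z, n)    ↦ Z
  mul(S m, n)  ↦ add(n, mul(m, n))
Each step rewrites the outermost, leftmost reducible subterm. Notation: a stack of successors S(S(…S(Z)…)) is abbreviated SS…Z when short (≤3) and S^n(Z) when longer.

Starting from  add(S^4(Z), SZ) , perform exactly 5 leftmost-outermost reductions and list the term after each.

  start: add(S^4(Z), SZ)
  →1  S(add(SSSZ, SZ))
  →2  S(S(add(SSZ, SZ)))
  →3  S(S(S(add(SZ, SZ))))
  →4  S(S(S(S(add(Z, SZ)))))
  →5  S^5(Z)

Answer: after 5 steps: S^5(Z)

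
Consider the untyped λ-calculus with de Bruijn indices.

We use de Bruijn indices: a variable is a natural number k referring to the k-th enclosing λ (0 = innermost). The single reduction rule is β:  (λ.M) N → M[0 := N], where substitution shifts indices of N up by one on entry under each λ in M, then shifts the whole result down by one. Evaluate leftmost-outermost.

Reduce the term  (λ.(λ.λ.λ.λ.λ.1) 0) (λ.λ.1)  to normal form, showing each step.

  start: (λ.(λ.λ.λ.λ.λ.1) 0) (λ.λ.1)
  →1  (λ.λ.λ.λ.λ.1) (λ.λ.1)
  →2  λ.λ.λ.λ.1

Answer: normal form = λ.λ.λ.λ.1  (in 2 steps)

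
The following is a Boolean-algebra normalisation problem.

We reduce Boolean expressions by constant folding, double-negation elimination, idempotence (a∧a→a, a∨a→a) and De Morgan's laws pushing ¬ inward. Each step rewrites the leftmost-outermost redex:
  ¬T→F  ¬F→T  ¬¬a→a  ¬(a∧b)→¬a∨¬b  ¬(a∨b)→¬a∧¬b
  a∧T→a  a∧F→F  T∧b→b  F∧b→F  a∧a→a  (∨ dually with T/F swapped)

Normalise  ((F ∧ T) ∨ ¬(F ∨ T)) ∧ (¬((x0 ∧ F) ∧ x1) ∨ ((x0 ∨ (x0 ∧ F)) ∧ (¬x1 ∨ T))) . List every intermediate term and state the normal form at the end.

  start: ((F ∧ T) ∨ ¬(F ∨ T)) ∧ (¬((x0 ∧ F) ∧ x1) ∨ ((x0 ∨ (x0 ∧ F)) ∧ (¬x1 ∨ T)))
  step 1: (F ∨ ¬(F ∨ T)) ∧ (¬((x0 ∧ F) ∧ x1) ∨ ((x0 ∨ (x0 ∧ F)) ∧ (¬x1 ∨ T)))
  step 2: ¬(F ∨ T) ∧ (¬((x0 ∧ F) ∧ x1) ∨ ((x0 ∨ (x0 ∧ F)) ∧ (¬x1 ∨ T)))
  step 3: (¬F ∧ ¬T) ∧ (¬((x0 ∧ F) ∧ x1) ∨ ((x0 ∨ (x0 ∧ F)) ∧ (¬x1 ∨ T)))
  step 4: (T ∧ ¬T) ∧ (¬((x0 ∧ F) ∧ x1) ∨ ((x0 ∨ (x0 ∧ F)) ∧ (¬x1 ∨ T)))
  step 5: ¬T ∧ (¬((x0 ∧ F) ∧ x1) ∨ ((x0 ∨ (x0 ∧ F)) ∧ (¬x1 ∨ T)))
  step 6: F ∧ (¬((x0 ∧ F) ∧ x1) ∨ ((x0 ∨ (x0 ∧ F)) ∧ (¬x1 ∨ T)))
  step 7: F

Answer: normal form = F  (in 7 steps)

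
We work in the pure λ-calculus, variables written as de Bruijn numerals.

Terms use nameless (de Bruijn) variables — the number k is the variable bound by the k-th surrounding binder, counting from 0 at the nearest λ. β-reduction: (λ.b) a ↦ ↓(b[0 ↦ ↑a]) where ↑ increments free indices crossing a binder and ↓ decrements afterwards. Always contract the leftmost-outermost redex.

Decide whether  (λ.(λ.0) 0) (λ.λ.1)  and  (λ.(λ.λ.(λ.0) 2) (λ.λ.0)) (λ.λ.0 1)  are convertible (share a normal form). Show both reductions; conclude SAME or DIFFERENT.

Answer: DIFFERENT — A ⇓ λ.λ.1, B ⇓ λ.λ.λ.0 1

Derivation:
Term A:
  start: (λ.(λ.0) 0) (λ.λ.1)
  [1] (λ.0) (λ.λ.1)
  [2] λ.λ.1

Term B:
  start: (λ.(λ.λ.(λ.0) 2) (λ.λ.0)) (λ.λ.0 1)
  [1] (λ.λ.(λ.0) (λ.λ.0 1)) (λ.λ.0)
  [2] λ.(λ.0) (λ.λ.0 1)
  [3] λ.λ.λ.0 1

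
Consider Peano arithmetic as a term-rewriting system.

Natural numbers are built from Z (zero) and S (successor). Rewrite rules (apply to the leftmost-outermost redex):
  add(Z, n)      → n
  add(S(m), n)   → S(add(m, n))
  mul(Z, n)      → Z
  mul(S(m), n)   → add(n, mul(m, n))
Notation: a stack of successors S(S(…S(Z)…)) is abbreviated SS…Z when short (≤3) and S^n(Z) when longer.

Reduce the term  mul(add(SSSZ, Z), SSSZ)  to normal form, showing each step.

Answer: normal form = S^9(Z)  (in 20 steps)

Reduction:
  start: mul(add(SSSZ, Z), SSSZ)
  step 1: mul(S(add(SSZ, Z)), SSSZ)
  step 2: add(SSSZ, mul(add(SSZ, Z), SSSZ))
  step 3: S(add(SSZ, mul(add(SSZ, Z), SSSZ)))
  step 4: S(S(add(SZ, mul(add(SSZ, Z), SSSZ))))
  step 5: S(S(S(add(Z, mul(add(SSZ, Z), SSSZ)))))
  step 6: S(S(S(mul(add(SSZ, Z), SSSZ))))
  step 7: S(S(S(mul(S(add(SZ, Z)), SSSZ))))
  step 8: S(S(S(add(SSSZ, mul(add(SZ, Z), SSSZ)))))
  step 9: S(S(S(S(add(SSZ, mul(add(SZ, Z), SSSZ))))))
  step 10: S(S(S(S(S(add(SZ, mul(add(SZ, Z), SSSZ)))))))
  step 11: S(S(S(S(S(S(add(Z, mul(add(SZ, Z), SSSZ))))))))
  step 12: S(S(S(S(S(S(mul(add(SZ, Z), SSSZ)))))))
  step 13: S(S(S(S(S(S(mul(S(add(Z, Z)), SSSZ)))))))
  step 14: S(S(S(S(S(S(add(SSSZ, mul(add(Z, Z), SSSZ))))))))
  step 15: S(S(S(S(S(S(S(add(SSZ, mul(add(Z, Z), SSSZ)))))))))
  step 16: S(S(S(S(S(S(S(S(add(SZ, mul(add(Z, Z), SSSZ))))))))))
  step 17: S(S(S(S(S(S(S(S(S(add(Z, mul(add(Z, Z), SSSZ)))))))))))
  step 18: S(S(S(S(S(S(S(S(S(mul(add(Z, Z), SSSZ))))))))))
  step 19: S(S(S(S(S(S(S(S(S(mul(Z, SSSZ))))))))))
  step 20: S^9(Z)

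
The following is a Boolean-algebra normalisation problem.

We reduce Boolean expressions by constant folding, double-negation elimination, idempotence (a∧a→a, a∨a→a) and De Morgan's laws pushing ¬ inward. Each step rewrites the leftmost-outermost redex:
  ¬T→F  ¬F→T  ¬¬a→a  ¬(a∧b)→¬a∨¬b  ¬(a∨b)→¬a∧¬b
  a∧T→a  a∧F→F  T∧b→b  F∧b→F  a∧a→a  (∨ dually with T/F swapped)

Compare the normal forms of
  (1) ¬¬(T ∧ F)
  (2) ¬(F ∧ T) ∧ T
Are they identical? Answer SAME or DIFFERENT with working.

Answer: DIFFERENT — A ⇓ F, B ⇓ T

Working:
Term A:
  start: ¬¬(T ∧ F)
  [1] T ∧ F
  [2] F

Term B:
  start: ¬(F ∧ T) ∧ T
  [1] ¬(F ∧ T)
  [2] ¬F ∨ ¬T
  [3] T ∨ ¬T
  [4] T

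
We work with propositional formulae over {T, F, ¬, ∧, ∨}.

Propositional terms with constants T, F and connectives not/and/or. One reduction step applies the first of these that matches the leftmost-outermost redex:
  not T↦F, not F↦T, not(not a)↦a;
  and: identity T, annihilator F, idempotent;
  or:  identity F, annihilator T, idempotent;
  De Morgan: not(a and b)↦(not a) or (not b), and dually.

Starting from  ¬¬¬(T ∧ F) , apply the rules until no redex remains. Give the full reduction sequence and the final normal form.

  start: ¬¬¬(T ∧ F)
  [1] ¬(T ∧ F)
  [2] ¬T ∨ ¬F
  [3] F ∨ ¬F
  [4] ¬F
  [5] T

Answer: normal form = T  (in 5 steps)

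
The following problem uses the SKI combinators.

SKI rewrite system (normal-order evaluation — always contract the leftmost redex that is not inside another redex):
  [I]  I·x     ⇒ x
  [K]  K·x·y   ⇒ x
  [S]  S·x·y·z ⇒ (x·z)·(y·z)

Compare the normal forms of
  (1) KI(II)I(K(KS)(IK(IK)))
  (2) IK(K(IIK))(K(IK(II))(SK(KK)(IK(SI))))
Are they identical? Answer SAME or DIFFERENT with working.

Term A:
  start: KI(II)I(K(KS)(IK(IK)))
  step 1: II(K(KS)(IK(IK)))
  step 2: I(K(KS)(IK(IK)))
  step 3: K(KS)(IK(IK))
  step 4: KS

Term B:
  start: IK(K(IIK))(K(IK(II))(SK(KK)(IK(SI))))
  step 1: K(K(IIK))(K(IK(II))(SK(KK)(IK(SI))))
  step 2: K(IIK)
  step 3: K(IK)
  step 4: KK

Answer: DIFFERENT — A ⇓ KS, B ⇓ KK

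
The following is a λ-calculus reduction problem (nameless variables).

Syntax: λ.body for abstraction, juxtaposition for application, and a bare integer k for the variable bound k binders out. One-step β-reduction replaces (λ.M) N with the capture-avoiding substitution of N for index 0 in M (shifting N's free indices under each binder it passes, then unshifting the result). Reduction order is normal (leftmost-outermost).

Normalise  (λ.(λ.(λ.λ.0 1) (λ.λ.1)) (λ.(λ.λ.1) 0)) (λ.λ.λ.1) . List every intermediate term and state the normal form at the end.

  start: (λ.(λ.(λ.λ.0 1) (λ.λ.1)) (λ.(λ.λ.1) 0)) (λ.λ.λ.1)
  step 1: (λ.(λ.λ.0 1) (λ.λ.1)) (λ.(λ.λ.1) 0)
  step 2: (λ.λ.0 1) (λ.λ.1)
  step 3: λ.0 (λ.λ.1)

Answer: normal form = λ.0 (λ.λ.1)  (in 3 steps)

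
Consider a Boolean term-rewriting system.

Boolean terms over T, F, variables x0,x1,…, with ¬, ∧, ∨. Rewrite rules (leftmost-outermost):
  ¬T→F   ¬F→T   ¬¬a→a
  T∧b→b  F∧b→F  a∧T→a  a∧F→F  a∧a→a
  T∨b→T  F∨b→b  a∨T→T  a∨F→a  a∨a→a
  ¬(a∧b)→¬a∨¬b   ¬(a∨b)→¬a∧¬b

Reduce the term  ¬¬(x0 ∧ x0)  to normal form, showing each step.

Answer: normal form = x0  (in 2 steps)

Working:
  start: ¬¬(x0 ∧ x0)
  [1] x0 ∧ x0
  [2] x0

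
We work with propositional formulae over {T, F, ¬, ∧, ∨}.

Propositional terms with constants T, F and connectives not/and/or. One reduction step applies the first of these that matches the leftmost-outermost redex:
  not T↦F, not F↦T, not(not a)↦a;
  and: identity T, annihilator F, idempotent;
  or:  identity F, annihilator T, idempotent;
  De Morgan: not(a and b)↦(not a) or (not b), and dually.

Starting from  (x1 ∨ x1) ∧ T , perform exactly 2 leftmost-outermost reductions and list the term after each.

  start: (x1 ∨ x1) ∧ T
  step 1: x1 ∨ x1
  step 2: x1

Answer: after 2 steps: x1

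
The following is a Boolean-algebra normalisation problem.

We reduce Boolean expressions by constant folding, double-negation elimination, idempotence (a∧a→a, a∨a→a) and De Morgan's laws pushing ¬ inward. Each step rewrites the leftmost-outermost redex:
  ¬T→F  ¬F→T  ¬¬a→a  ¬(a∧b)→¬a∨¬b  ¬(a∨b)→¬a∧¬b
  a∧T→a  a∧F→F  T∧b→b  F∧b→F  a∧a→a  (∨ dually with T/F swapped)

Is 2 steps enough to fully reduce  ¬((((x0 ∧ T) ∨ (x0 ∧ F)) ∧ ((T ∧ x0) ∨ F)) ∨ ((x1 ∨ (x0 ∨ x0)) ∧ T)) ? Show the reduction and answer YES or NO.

Answer: NO — after 2 steps the term is (¬((x0 ∧ T) ∨ (x0 ∧ F)) ∨ ¬((T ∧ x0) ∨ F)) ∧ ¬((x1 ∨ (x0 ∨ x0)) ∧ T), not yet normal

Reduction:
  start: ¬((((x0 ∧ T) ∨ (x0 ∧ F)) ∧ ((T ∧ x0) ∨ F)) ∨ ((x1 ∨ (x0 ∨ x0)) ∧ T))
  step 1: ¬(((x0 ∧ T) ∨ (x0 ∧ F)) ∧ ((T ∧ x0) ∨ F)) ∧ ¬((x1 ∨ (x0 ∨ x0)) ∧ T)
  step 2: (¬((x0 ∧ T) ∨ (x0 ∧ F)) ∨ ¬((T ∧ x0) ∨ F)) ∧ ¬((x1 ∨ (x0 ∨ x0)) ∧ T)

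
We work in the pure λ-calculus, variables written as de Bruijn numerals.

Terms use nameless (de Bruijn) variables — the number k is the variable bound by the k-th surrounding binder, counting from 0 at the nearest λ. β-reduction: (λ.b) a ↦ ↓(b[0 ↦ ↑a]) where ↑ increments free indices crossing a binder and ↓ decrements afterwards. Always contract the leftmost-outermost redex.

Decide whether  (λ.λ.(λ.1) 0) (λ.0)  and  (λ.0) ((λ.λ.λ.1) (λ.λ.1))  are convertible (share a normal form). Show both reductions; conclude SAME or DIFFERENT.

Answer: DIFFERENT — A ⇓ λ.0, B ⇓ λ.λ.1

Working:
Term A:
  start: (λ.λ.(λ.1) 0) (λ.0)
  [1] λ.(λ.1) 0
  [2] λ.0

Term B:
  start: (λ.0) ((λ.λ.λ.1) (λ.λ.1))
  [1] (λ.λ.λ.1) (λ.λ.1)
  [2] λ.λ.1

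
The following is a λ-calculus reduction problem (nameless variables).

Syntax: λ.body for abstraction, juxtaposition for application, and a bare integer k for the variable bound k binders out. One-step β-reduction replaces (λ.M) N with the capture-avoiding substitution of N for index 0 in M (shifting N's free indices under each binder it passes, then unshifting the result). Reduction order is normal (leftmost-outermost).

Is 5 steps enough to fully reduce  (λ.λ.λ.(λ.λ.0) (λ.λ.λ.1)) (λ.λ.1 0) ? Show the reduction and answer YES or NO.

  start: (λ.λ.λ.(λ.λ.0) (λ.λ.λ.1)) (λ.λ.1 0)
  →1  λ.λ.(λ.λ.0) (λ.λ.λ.1)
  →2  λ.λ.λ.0

Answer: YES — reaches normal form λ.λ.λ.0 in 2 ≤ 5 steps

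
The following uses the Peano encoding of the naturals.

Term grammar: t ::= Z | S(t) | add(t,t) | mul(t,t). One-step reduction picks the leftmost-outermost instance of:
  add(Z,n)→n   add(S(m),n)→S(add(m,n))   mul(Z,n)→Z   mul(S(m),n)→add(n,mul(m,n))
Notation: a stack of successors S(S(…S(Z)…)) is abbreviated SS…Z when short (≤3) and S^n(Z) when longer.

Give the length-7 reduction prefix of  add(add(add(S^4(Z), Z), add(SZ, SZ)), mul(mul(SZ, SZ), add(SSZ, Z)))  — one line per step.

  start: add(add(add(S^4(Z), Z), add(SZ, SZ)), mul(mul(SZ, SZ), add(SSZ, Z)))
  →1  add(add(S(add(SSSZ, Z)), add(SZ, SZ)), mul(mul(SZ, SZ), add(SSZ, Z)))
  →2  add(S(add(add(SSSZ, Z), add(SZ, SZ))), mul(mul(SZ, SZ), add(SSZ, Z)))
  →3  S(add(add(add(SSSZ, Z), add(SZ, SZ)), mul(mul(SZ, SZ), add(SSZ, Z))))
  →4  S(add(add(S(add(SSZ, Z)), add(SZ, SZ)), mul(mul(SZ, SZ), add(SSZ, Z))))
  →5  S(add(S(add(add(SSZ, Z), add(SZ, SZ))), mul(mul(SZ, SZ), add(SSZ, Z))))
  →6  S(S(add(add(add(SSZ, Z), add(SZ, SZ)), mul(mul(SZ, SZ), add(SSZ, Z)))))
  →7  S(S(add(add(S(add(SZ, Z)), add(SZ, SZ)), mul(mul(SZ, SZ), add(SSZ, Z)))))

Answer: after 7 steps: S(S(add(add(S(add(SZ, Z)), add(SZ, SZ)), mul(mul(SZ, SZ), add(SSZ, Z)))))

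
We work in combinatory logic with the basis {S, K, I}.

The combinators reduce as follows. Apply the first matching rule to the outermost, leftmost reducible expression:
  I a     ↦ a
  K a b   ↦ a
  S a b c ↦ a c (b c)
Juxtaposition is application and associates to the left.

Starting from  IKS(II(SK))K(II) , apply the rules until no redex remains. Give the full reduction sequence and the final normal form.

Answer: normal form = SKI  (in 3 steps)

Working:
  start: IKS(II(SK))K(II)
  step 1: KS(II(SK))K(II)
  step 2: SK(II)
  step 3: SKI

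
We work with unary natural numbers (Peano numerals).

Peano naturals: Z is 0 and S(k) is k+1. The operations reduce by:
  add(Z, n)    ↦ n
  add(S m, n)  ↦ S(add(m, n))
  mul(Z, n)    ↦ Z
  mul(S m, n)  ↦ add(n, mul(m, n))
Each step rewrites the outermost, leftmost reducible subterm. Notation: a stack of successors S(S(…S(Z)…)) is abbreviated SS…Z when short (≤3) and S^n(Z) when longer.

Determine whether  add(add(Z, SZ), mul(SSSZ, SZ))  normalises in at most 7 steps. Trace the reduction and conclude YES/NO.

Answer: NO — after 7 steps the term is S(S(add(SZ, mul(SZ, SZ)))), not yet normal

Derivation:
  start: add(add(Z, SZ), mul(SSSZ, SZ))
  [1] add(SZ, mul(SSSZ, SZ))
  [2] S(add(Z, mul(SSSZ, SZ)))
  [3] S(mul(SSSZ, SZ))
  [4] S(add(SZ, mul(SSZ, SZ)))
  [5] S(S(add(Z, mul(SSZ, SZ))))
  [6] S(S(mul(SSZ, SZ)))
  [7] S(S(add(SZ, mul(SZ, SZ))))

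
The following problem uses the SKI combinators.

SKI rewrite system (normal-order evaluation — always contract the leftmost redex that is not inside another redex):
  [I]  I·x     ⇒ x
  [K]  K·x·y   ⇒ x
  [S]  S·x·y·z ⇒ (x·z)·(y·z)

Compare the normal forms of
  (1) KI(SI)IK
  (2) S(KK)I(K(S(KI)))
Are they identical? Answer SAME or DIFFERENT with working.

Answer: DIFFERENT — A ⇓ K, B ⇓ K(K(S(KI)))

Derivation:
Term A:
  start: KI(SI)IK
  [1] IIK
  [2] IK
  [3] K

Term B:
  start: S(KK)I(K(S(KI)))
  [1] KK(K(S(KI)))(I(K(S(KI))))
  [2] K(I(K(S(KI))))
  [3] K(K(S(KI)))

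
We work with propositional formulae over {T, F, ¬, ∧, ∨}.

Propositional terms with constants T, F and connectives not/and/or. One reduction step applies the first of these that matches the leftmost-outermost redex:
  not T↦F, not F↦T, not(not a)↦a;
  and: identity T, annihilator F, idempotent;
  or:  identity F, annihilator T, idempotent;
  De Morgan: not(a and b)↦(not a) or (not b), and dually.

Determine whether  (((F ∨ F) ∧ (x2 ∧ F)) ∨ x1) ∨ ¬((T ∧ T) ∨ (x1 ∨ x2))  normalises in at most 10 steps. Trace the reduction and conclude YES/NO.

Answer: YES — reaches normal form x1 in 9 ≤ 10 steps

Working:
  start: (((F ∨ F) ∧ (x2 ∧ F)) ∨ x1) ∨ ¬((T ∧ T) ∨ (x1 ∨ x2))
  step 1: ((F ∧ (x2 ∧ F)) ∨ x1) ∨ ¬((T ∧ T) ∨ (x1 ∨ x2))
  step 2: (F ∨ x1) ∨ ¬((T ∧ T) ∨ (x1 ∨ x2))
  step 3: x1 ∨ ¬((T ∧ T) ∨ (x1 ∨ x2))
  step 4: x1 ∨ (¬(T ∧ T) ∧ ¬(x1 ∨ x2))
  step 5: x1 ∨ ((¬T ∨ ¬T) ∧ ¬(x1 ∨ x2))
  step 6: x1 ∨ (¬T ∧ ¬(x1 ∨ x2))
  step 7: x1 ∨ (F ∧ ¬(x1 ∨ x2))
  step 8: x1 ∨ F
  step 9: x1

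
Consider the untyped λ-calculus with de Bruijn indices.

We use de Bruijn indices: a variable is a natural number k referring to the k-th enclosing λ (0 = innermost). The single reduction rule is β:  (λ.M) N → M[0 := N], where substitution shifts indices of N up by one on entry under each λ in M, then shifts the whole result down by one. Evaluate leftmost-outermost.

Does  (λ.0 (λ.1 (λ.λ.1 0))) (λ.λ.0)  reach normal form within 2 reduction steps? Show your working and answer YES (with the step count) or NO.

  start: (λ.0 (λ.1 (λ.λ.1 0))) (λ.λ.0)
  [1] (λ.λ.0) (λ.(λ.λ.0) (λ.λ.1 0))
  [2] λ.0

Answer: YES — reaches normal form λ.0 in 2 ≤ 2 steps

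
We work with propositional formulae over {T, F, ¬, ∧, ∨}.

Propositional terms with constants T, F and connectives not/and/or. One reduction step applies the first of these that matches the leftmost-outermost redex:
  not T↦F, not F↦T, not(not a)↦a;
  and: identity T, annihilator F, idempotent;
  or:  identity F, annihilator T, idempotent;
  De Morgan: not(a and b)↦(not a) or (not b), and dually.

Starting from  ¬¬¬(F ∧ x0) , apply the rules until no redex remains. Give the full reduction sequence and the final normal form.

  start: ¬¬¬(F ∧ x0)
  [1] ¬(F ∧ x0)
  [2] ¬F ∨ ¬x0
  [3] T ∨ ¬x0
  [4] T

Answer: normal form = T  (in 4 steps)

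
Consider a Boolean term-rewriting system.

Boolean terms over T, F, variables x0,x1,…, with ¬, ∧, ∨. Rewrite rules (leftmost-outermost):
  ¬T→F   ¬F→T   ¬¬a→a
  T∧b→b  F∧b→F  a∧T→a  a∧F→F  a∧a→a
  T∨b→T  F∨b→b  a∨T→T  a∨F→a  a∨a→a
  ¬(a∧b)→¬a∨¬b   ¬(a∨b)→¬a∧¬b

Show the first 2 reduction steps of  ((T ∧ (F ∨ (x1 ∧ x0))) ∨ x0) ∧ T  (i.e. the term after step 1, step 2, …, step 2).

Answer: after 2 steps: (F ∨ (x1 ∧ x0)) ∨ x0

Derivation:
  start: ((T ∧ (F ∨ (x1 ∧ x0))) ∨ x0) ∧ T
  →1  (T ∧ (F ∨ (x1 ∧ x0))) ∨ x0
  →2  (F ∨ (x1 ∧ x0)) ∨ x0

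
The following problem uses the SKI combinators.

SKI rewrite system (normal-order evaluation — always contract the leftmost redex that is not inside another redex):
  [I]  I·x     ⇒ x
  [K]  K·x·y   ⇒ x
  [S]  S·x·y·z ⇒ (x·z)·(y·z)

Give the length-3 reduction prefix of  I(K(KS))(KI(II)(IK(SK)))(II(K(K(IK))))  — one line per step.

  start: I(K(KS))(KI(II)(IK(SK)))(II(K(K(IK))))
  step 1: K(KS)(KI(II)(IK(SK)))(II(K(K(IK))))
  step 2: KS(II(K(K(IK))))
  step 3: S

Answer: after 3 steps: S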